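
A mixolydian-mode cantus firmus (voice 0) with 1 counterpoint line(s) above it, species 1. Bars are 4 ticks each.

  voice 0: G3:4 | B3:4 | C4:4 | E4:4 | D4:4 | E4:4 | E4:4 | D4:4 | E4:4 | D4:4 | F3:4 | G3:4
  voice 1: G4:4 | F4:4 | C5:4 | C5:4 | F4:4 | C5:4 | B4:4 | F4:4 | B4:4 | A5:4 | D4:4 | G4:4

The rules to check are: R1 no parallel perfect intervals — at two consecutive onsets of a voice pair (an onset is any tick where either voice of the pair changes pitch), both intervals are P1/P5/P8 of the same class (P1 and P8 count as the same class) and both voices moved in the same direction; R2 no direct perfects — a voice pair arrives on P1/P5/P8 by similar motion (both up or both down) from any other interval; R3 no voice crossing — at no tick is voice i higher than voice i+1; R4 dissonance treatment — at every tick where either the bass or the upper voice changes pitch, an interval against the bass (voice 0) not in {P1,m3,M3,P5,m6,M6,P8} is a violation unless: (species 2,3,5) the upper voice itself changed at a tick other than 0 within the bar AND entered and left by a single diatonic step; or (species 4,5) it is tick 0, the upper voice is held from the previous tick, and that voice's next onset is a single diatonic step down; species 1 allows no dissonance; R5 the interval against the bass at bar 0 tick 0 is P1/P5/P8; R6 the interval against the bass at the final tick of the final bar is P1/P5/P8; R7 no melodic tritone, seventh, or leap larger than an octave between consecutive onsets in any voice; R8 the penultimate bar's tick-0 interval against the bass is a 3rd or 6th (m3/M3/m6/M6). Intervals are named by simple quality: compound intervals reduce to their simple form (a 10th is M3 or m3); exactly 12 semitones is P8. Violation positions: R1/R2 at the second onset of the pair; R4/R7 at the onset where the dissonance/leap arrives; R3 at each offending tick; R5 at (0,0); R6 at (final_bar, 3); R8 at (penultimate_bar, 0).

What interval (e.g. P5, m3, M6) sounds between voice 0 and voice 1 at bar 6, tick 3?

P5

voice 0=E4 voice 1=B4 -> P5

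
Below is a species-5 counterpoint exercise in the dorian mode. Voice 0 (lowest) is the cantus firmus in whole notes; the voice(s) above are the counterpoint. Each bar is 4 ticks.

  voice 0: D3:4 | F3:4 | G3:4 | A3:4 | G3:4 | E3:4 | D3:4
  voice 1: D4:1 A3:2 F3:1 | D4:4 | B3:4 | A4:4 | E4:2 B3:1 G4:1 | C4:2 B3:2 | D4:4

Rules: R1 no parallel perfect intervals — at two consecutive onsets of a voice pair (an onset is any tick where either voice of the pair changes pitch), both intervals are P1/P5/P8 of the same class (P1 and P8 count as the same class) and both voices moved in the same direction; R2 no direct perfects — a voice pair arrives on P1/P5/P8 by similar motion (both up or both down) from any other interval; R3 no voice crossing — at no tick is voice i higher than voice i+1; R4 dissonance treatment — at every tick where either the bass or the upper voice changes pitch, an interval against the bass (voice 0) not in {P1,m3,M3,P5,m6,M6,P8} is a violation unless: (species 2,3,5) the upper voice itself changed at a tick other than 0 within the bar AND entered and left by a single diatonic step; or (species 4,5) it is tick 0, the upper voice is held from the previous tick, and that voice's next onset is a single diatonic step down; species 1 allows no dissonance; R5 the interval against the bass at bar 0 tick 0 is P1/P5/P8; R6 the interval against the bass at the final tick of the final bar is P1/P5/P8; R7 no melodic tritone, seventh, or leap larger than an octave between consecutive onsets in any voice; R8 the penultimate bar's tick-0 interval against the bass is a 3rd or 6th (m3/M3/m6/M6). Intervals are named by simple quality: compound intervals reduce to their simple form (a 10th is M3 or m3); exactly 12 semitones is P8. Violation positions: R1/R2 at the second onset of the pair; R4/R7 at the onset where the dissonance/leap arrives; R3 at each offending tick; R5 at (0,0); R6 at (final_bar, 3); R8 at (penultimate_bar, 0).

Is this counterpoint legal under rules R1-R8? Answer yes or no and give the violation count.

bar 0: v0=D3 v1=D4 (P8)
bar 1: v0=F3 v1=D4 (M6)
bar 2: v0=G3 v1=B3 (M3)
bar 3: v0=A3 v1=A4 (P8)
bar 4: v0=G3 v1=E4 (M6)
bar 5: v0=E3 v1=C4 (m6)
bar 6: v0=D3 v1=D4 (P8)
  R2 @ bar3.0: G3/B3 M3 -> A3/A4 P8 similar
  R7 @ bar3.0: B3->A4 leap 10st

No (2 violations)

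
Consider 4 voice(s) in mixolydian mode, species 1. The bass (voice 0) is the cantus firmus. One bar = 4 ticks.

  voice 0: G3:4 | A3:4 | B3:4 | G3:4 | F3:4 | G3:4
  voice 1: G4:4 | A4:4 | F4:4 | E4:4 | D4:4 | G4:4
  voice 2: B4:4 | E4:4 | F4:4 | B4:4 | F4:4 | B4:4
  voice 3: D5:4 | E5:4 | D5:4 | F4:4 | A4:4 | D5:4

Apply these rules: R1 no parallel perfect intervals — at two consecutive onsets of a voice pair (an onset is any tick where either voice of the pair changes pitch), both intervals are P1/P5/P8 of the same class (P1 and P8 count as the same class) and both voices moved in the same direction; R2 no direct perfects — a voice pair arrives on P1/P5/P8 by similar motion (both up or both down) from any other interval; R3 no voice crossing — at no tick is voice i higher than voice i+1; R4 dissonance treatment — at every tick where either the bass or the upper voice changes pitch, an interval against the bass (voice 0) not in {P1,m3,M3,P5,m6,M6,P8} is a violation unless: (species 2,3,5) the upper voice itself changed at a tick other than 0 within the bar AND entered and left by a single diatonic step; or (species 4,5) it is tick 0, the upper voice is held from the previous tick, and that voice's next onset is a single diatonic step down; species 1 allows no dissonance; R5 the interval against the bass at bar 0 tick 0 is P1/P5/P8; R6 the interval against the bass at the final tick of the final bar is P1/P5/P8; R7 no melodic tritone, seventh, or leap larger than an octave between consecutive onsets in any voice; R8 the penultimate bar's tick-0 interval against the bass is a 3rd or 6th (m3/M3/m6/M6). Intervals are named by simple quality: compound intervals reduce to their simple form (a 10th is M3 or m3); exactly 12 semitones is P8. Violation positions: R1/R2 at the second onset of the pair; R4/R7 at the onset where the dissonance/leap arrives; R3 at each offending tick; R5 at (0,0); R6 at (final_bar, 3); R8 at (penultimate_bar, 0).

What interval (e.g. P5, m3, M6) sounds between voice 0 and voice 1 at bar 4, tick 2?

voice 0=F3 voice 1=D4 -> M6

M6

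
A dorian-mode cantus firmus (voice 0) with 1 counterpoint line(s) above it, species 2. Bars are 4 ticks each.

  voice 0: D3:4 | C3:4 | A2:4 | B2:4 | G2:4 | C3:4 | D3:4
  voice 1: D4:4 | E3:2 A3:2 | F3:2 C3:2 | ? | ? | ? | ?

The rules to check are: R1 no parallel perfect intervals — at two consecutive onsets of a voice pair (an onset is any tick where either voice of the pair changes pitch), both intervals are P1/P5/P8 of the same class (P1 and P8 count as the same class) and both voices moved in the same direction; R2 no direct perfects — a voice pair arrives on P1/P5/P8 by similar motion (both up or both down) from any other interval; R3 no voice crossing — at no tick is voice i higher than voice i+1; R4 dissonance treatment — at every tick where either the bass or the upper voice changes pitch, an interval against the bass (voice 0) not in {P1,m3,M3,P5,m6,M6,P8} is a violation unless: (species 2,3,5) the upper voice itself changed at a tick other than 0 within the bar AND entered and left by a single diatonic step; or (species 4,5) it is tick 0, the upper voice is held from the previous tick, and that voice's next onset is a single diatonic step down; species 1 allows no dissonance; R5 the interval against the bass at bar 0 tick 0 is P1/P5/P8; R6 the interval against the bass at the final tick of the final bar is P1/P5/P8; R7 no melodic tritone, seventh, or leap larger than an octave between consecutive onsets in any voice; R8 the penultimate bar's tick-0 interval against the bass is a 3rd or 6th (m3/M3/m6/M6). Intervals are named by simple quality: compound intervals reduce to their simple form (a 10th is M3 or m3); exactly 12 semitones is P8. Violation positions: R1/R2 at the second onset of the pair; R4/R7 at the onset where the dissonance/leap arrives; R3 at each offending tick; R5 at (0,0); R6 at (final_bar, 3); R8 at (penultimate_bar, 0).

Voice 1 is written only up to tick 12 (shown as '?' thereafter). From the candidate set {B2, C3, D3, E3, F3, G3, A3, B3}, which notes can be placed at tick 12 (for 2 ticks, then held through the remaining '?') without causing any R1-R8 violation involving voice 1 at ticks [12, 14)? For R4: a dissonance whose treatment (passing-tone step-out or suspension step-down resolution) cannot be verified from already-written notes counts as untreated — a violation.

B2: legal
C3: violates R4
D3: legal
E3: violates R4
F3: violates R4
G3: legal
A3: violates R4
B3: violates R2,R7

{B2, D3, G3}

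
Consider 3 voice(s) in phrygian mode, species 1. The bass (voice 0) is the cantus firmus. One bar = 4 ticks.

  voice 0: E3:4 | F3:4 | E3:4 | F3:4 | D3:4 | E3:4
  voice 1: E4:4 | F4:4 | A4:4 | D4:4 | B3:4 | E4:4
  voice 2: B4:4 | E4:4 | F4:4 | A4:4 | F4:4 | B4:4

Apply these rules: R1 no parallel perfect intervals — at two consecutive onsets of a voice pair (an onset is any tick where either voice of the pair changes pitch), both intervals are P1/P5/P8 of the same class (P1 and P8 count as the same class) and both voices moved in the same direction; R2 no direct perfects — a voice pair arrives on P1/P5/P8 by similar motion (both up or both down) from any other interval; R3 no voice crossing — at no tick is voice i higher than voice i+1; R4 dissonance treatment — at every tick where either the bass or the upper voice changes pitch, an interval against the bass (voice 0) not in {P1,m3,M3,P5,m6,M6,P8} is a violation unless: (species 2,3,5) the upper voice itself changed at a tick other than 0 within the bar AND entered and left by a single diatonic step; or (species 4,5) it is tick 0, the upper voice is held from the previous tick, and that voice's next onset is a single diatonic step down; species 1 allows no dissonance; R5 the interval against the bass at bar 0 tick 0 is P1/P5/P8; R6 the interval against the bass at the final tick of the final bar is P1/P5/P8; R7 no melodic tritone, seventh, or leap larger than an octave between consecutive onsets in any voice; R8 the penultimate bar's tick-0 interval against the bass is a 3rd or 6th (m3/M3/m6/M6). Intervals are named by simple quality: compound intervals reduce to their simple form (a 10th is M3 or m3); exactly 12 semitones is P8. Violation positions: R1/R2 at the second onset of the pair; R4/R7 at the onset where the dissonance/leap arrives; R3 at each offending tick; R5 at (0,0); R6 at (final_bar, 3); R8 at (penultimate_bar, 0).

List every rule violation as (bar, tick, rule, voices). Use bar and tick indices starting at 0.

bar 0: v0=E3 v1=E4 v2=B4 downbeat P5
bar 1: v0=F3 v1=F4 v2=E4 downbeat M7
bar 2: v0=E3 v1=A4 v2=F4 downbeat m2
bar 3: v0=F3 v1=D4 v2=A4 downbeat M3
bar 4: v0=D3 v1=B3 v2=F4 downbeat m3
bar 5: v0=E3 v1=E4 v2=B4 downbeat P5
  -> R1 @ bar 1 tick 0 v(0, 1): E3/E4 P8 -> F3/F4 P8 similar
  -> R3 @ bar 1 tick 0 v(1, 2): F4 above E4
  -> R4 @ bar 1 tick 0 v(0, 2): F3/E4 M7 untreated
  -> R3 @ bar 1 tick 1 v(1, 2): F4 above E4
  -> R3 @ bar 1 tick 2 v(1, 2): F4 above E4
  -> R3 @ bar 1 tick 3 v(1, 2): F4 above E4
  -> R3 @ bar 2 tick 0 v(1, 2): A4 above F4
  -> R4 @ bar 2 tick 0 v(0, 1): E3/A4 P4 untreated
  -> R4 @ bar 2 tick 0 v(0, 2): E3/F4 m2 untreated
  -> R3 @ bar 2 tick 1 v(1, 2): A4 above F4
  -> R3 @ bar 2 tick 2 v(1, 2): A4 above F4
  -> R3 @ bar 2 tick 3 v(1, 2): A4 above F4
  -> R2 @ bar 5 tick 0 v(0, 1): D3/B3 M6 -> E3/E4 P8 similar
  -> R2 @ bar 5 tick 0 v(0, 2): D3/F4 m3 -> E3/B4 P5 similar
  -> R2 @ bar 5 tick 0 v(1, 2): B3/F4 TT -> E4/B4 P5 similar
  -> R7 @ bar 5 tick 0 v(2,): F4->B4 leap 6st

(1, 0, R1, (0, 1))
(1, 0, R3, (1, 2))
(1, 0, R4, (0, 2))
(1, 1, R3, (1, 2))
(1, 2, R3, (1, 2))
(1, 3, R3, (1, 2))
(2, 0, R3, (1, 2))
(2, 0, R4, (0, 1))
(2, 0, R4, (0, 2))
(2, 1, R3, (1, 2))
(2, 2, R3, (1, 2))
(2, 3, R3, (1, 2))
(5, 0, R2, (0, 1))
(5, 0, R2, (0, 2))
(5, 0, R2, (1, 2))
(5, 0, R7, (2,))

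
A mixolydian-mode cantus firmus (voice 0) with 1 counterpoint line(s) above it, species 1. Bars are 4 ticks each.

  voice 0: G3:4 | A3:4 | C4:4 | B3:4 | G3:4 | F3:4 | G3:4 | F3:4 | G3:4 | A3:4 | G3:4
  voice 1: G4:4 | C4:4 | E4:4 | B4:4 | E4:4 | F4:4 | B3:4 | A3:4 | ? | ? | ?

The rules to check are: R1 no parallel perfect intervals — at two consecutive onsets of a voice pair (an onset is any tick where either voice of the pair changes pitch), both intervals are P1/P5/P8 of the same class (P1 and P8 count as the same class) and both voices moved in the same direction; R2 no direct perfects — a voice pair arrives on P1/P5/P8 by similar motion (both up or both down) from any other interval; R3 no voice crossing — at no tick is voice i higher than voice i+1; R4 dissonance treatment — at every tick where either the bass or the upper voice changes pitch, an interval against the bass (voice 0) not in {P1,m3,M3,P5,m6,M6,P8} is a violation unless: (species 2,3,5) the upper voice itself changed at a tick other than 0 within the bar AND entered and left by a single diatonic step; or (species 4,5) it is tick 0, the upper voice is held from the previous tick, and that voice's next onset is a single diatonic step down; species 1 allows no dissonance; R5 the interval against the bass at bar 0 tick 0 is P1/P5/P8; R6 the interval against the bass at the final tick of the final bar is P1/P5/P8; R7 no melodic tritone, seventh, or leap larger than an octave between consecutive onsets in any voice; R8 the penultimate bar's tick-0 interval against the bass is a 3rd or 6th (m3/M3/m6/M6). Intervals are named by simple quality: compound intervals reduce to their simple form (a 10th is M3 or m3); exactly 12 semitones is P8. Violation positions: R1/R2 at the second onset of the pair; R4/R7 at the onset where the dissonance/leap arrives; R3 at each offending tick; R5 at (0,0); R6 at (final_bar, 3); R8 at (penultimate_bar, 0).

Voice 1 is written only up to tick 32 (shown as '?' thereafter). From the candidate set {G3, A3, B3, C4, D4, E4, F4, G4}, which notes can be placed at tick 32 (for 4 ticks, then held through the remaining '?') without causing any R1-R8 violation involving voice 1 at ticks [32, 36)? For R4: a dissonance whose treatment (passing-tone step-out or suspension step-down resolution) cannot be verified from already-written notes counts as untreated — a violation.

{B3, E4, G3}

G3: legal
A3: violates R4
B3: legal
C4: violates R4
D4: violates R2
E4: legal
F4: violates R4
G4: violates R2,R7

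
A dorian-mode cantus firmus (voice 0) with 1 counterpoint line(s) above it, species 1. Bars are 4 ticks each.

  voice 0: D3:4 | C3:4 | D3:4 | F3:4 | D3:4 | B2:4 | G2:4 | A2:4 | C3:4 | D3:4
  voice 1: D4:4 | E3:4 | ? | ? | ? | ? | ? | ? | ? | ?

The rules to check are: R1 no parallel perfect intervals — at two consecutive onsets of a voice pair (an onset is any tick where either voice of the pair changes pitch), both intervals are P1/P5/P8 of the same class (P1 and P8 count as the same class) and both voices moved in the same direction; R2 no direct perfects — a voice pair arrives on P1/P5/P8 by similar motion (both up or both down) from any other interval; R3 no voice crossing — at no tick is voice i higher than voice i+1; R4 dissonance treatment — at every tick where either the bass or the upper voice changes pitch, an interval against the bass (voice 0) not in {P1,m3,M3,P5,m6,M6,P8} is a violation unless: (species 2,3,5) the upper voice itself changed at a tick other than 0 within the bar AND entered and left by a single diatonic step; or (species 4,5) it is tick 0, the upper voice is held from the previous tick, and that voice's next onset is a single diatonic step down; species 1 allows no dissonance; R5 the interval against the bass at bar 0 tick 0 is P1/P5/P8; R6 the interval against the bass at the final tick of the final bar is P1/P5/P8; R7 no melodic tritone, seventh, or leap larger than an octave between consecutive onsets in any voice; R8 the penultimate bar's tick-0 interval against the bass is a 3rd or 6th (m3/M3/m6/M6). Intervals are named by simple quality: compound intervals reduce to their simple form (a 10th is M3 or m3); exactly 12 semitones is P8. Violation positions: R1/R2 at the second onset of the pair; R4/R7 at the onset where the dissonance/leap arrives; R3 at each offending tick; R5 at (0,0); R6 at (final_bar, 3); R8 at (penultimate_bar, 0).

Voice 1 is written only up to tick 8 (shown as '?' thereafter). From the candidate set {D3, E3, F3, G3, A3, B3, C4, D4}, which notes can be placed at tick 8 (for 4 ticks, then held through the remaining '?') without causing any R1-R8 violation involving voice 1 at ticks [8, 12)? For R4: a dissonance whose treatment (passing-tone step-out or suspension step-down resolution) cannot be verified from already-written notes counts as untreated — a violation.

{B3, D3, F3}

D3: legal
E3: violates R4
F3: legal
G3: violates R4
A3: violates R2
B3: legal
C4: violates R4
D4: violates R2,R7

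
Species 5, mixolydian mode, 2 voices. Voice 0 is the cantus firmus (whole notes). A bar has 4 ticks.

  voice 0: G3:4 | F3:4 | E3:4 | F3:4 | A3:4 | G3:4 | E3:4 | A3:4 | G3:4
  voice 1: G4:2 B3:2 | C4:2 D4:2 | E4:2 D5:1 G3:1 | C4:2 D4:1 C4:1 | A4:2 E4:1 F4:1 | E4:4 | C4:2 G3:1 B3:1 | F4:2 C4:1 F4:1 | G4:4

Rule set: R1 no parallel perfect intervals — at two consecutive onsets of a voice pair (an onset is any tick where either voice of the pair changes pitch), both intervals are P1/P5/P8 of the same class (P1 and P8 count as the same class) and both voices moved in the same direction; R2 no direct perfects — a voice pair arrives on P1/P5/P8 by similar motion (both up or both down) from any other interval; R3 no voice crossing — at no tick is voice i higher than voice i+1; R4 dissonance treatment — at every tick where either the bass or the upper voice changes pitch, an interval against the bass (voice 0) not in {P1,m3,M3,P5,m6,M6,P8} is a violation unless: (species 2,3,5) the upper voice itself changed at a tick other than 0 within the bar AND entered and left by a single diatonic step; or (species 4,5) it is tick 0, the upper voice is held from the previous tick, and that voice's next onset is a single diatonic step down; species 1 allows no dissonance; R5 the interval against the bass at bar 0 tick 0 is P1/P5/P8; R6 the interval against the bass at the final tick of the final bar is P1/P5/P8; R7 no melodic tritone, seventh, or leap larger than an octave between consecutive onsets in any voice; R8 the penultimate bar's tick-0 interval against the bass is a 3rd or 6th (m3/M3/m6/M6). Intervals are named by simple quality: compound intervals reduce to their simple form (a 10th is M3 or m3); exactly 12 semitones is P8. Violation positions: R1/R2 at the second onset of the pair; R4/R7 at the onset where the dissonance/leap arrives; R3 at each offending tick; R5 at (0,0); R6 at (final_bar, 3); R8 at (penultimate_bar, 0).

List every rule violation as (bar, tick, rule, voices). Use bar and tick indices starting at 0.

(2, 2, R4, (0, 1))
(2, 2, R7, (1,))
(2, 3, R7, (1,))
(3, 0, R2, (0, 1))
(4, 0, R2, (0, 1))
(7, 0, R7, (1,))

bar 0: v0=G3 v1=G4 downbeat P8
bar 1: v0=F3 v1=C4 downbeat P5
bar 2: v0=E3 v1=E4 downbeat P8
bar 3: v0=F3 v1=C4 downbeat P5
bar 4: v0=A3 v1=A4 downbeat P8
bar 5: v0=G3 v1=E4 downbeat M6
bar 6: v0=E3 v1=C4 downbeat m6
bar 7: v0=A3 v1=F4 downbeat m6
bar 8: v0=G3 v1=G4 downbeat P8
  -> R4 @ bar 2 tick 2 v(0, 1): E3/D5 m7 untreated
  -> R7 @ bar 2 tick 2 v(1,): E4->D5 leap 10st
  -> R7 @ bar 2 tick 3 v(1,): D5->G3 leap 19st
  -> R2 @ bar 3 tick 0 v(0, 1): E3/G3 m3 -> F3/C4 P5 similar
  -> R2 @ bar 4 tick 0 v(0, 1): F3/C4 P5 -> A3/A4 P8 similar
  -> R7 @ bar 7 tick 0 v(1,): B3->F4 leap 6st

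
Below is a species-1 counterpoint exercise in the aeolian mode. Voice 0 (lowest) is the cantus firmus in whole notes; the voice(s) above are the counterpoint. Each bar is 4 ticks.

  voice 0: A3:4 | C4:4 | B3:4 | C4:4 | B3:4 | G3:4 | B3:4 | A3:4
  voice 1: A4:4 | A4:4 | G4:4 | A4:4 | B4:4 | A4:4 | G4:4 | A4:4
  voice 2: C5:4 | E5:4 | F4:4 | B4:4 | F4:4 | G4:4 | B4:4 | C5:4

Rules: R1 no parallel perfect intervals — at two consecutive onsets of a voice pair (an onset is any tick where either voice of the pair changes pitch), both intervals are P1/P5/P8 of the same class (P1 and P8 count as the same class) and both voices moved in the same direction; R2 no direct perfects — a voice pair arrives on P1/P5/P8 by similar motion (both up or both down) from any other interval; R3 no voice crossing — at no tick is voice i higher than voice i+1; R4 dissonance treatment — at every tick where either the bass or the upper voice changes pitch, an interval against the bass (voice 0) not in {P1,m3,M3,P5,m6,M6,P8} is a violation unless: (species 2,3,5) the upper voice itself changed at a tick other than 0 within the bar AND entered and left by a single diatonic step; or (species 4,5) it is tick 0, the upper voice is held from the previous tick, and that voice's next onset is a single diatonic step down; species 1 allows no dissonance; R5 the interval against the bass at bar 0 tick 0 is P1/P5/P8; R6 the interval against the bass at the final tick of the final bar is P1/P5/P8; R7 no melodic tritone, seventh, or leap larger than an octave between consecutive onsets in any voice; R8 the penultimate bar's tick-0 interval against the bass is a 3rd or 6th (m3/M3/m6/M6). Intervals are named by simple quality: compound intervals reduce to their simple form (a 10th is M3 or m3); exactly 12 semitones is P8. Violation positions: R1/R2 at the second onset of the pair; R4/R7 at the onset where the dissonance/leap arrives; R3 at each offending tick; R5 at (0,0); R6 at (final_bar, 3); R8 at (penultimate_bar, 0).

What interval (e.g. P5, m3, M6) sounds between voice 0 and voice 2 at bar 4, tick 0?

TT

voice 0=B3 voice 2=F4 -> TT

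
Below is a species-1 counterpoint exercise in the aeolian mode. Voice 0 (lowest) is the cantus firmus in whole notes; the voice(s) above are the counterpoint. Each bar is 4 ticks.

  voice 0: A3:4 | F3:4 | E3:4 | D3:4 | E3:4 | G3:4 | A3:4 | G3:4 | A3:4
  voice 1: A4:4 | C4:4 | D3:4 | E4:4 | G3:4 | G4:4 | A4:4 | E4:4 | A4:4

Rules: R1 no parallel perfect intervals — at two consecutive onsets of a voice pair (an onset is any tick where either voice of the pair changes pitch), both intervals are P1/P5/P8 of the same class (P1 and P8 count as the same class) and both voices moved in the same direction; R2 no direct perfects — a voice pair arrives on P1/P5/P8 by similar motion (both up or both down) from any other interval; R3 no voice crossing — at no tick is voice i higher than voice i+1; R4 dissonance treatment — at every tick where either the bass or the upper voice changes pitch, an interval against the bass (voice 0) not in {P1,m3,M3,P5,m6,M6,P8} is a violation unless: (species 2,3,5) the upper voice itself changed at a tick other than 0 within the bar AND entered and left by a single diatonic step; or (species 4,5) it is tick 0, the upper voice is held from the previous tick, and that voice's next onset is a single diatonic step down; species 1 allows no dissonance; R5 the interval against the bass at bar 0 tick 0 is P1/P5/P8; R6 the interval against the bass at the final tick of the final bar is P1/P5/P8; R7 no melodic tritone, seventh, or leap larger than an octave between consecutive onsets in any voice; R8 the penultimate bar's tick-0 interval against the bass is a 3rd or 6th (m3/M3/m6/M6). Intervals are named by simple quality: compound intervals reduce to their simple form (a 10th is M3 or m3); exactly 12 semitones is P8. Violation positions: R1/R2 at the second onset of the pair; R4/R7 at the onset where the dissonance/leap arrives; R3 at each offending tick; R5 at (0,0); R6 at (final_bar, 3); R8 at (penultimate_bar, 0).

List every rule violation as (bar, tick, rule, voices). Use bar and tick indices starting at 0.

(1, 0, R2, (0, 1))
(2, 0, R3, (0, 1))
(2, 0, R4, (0, 1))
(2, 0, R7, (1,))
(2, 1, R3, (0, 1))
(2, 2, R3, (0, 1))
(2, 3, R3, (0, 1))
(3, 0, R4, (0, 1))
(3, 0, R7, (1,))
(5, 0, R2, (0, 1))
(6, 0, R1, (0, 1))
(8, 0, R2, (0, 1))

bar 0: v0=A3 v1=A4 downbeat P8
bar 1: v0=F3 v1=C4 downbeat P5
bar 2: v0=E3 v1=D3 downbeat M2
bar 3: v0=D3 v1=E4 downbeat M2
bar 4: v0=E3 v1=G3 downbeat m3
bar 5: v0=G3 v1=G4 downbeat P8
bar 6: v0=A3 v1=A4 downbeat P8
bar 7: v0=G3 v1=E4 downbeat M6
bar 8: v0=A3 v1=A4 downbeat P8
  -> R2 @ bar 1 tick 0 v(0, 1): A3/A4 P8 -> F3/C4 P5 similar
  -> R3 @ bar 2 tick 0 v(0, 1): E3 above D3
  -> R4 @ bar 2 tick 0 v(0, 1): E3/D3 M2 untreated
  -> R7 @ bar 2 tick 0 v(1,): C4->D3 leap 10st
  -> R3 @ bar 2 tick 1 v(0, 1): E3 above D3
  -> R3 @ bar 2 tick 2 v(0, 1): E3 above D3
  -> R3 @ bar 2 tick 3 v(0, 1): E3 above D3
  -> R4 @ bar 3 tick 0 v(0, 1): D3/E4 M2 untreated
  -> R7 @ bar 3 tick 0 v(1,): D3->E4 leap 14st
  -> R2 @ bar 5 tick 0 v(0, 1): E3/G3 m3 -> G3/G4 P8 similar
  -> R1 @ bar 6 tick 0 v(0, 1): G3/G4 P8 -> A3/A4 P8 similar
  -> R2 @ bar 8 tick 0 v(0, 1): G3/E4 M6 -> A3/A4 P8 similar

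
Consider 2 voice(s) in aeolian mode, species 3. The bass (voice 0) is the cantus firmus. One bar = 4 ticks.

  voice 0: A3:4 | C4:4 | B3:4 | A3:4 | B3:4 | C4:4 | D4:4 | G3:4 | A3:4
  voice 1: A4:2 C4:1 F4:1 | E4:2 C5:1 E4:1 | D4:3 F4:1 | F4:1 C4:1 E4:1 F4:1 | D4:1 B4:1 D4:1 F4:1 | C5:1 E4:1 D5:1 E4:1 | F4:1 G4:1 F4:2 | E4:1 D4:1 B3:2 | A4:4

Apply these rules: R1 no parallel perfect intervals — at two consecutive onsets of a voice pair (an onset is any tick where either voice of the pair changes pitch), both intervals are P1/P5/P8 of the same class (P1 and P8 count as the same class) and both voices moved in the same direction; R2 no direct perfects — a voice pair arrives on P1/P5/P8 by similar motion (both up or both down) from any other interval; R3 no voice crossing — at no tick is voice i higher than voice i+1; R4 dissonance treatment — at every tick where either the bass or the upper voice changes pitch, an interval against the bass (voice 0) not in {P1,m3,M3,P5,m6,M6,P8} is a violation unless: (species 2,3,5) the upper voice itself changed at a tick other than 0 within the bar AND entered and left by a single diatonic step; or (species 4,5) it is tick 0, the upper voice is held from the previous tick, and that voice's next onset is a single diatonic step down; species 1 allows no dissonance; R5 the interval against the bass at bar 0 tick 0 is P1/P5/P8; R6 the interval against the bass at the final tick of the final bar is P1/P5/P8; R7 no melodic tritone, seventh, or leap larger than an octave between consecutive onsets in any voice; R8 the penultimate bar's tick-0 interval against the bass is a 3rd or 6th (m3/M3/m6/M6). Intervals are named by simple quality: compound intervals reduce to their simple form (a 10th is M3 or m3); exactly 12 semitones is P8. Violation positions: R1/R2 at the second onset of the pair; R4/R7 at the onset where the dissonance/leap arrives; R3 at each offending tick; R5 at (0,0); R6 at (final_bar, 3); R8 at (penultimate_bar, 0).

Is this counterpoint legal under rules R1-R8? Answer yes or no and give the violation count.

bar 0: v0=A3 v1=A4 (P8)
bar 1: v0=C4 v1=E4 (M3)
bar 2: v0=B3 v1=D4 (m3)
bar 3: v0=A3 v1=F4 (m6)
bar 4: v0=B3 v1=D4 (m3)
bar 5: v0=C4 v1=C5 (P8)
bar 6: v0=D4 v1=F4 (m3)
bar 7: v0=G3 v1=E4 (M6)
bar 8: v0=A3 v1=A4 (P8)
  R4 @ bar2.3: B3/F4 TT untreated
  R4 @ bar4.3: B3/F4 TT untreated
  R2 @ bar5.0: B3/F4 TT -> C4/C5 P8 similar
  R4 @ bar5.2: C4/D5 M2 untreated
  R7 @ bar5.2: E4->D5 leap 10st
  R7 @ bar5.3: D5->E4 leap 10st
  R2 @ bar8.0: G3/B3 M3 -> A3/A4 P8 similar
  R7 @ bar8.0: B3->A4 leap 10st

No (8 violations)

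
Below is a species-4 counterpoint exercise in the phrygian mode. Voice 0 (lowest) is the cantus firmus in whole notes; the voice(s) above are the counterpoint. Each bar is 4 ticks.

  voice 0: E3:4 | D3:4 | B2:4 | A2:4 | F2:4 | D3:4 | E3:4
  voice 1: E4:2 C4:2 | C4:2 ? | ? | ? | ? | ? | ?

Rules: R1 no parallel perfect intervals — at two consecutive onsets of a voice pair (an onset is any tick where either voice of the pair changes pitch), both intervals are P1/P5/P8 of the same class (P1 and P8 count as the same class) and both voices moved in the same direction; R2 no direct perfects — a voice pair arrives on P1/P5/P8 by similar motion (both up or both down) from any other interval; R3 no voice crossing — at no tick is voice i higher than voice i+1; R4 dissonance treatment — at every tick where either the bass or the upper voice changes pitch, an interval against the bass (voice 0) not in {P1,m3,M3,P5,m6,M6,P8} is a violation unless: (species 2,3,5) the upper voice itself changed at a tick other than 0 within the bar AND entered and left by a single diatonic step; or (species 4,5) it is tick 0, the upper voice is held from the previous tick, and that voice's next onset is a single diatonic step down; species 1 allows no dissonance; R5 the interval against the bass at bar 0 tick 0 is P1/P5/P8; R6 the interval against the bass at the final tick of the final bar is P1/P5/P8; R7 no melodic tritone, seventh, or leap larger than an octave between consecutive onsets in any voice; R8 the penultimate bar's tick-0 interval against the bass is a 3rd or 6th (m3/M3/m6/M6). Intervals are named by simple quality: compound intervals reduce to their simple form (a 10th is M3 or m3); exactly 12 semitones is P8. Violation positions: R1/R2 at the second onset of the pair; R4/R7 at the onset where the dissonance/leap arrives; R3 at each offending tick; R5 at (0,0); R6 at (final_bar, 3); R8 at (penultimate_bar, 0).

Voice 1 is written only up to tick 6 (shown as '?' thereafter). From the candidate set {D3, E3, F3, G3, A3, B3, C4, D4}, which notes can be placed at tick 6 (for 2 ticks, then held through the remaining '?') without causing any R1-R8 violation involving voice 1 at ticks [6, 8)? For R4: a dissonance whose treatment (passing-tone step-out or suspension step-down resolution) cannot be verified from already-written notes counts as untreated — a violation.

{A3, B3, C4, D4, F3}

D3: violates R7
E3: violates R4
F3: legal
G3: violates R4
A3: legal
B3: legal
C4: legal
D4: legal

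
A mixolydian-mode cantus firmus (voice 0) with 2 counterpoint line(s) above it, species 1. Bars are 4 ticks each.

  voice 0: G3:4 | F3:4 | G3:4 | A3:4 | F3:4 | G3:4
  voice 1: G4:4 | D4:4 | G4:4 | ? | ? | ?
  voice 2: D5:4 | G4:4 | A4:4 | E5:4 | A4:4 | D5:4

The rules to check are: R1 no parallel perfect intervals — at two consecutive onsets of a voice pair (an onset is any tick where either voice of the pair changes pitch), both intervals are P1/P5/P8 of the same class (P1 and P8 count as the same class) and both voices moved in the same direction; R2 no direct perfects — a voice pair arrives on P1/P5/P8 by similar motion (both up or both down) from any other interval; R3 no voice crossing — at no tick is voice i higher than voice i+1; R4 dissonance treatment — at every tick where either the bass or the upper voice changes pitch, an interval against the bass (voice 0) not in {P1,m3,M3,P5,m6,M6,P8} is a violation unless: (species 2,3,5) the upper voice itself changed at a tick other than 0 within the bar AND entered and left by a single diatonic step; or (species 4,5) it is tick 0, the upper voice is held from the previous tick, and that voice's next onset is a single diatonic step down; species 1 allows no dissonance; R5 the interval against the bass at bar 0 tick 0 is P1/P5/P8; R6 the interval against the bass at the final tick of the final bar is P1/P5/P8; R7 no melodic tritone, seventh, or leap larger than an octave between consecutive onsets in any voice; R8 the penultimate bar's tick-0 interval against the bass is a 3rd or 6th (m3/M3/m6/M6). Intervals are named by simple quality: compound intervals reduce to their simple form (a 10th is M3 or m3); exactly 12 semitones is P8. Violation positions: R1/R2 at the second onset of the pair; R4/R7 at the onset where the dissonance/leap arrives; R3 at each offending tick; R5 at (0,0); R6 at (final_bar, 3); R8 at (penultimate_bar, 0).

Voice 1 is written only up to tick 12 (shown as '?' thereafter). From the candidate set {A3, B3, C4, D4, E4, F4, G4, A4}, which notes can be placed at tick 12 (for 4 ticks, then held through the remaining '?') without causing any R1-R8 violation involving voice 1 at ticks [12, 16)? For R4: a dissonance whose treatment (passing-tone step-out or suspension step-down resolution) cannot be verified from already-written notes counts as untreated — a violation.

{C4, E4, F4}

A3: violates R7
B3: violates R4
C4: legal
D4: violates R4
E4: legal
F4: legal
G4: violates R4
A4: violates R1,R2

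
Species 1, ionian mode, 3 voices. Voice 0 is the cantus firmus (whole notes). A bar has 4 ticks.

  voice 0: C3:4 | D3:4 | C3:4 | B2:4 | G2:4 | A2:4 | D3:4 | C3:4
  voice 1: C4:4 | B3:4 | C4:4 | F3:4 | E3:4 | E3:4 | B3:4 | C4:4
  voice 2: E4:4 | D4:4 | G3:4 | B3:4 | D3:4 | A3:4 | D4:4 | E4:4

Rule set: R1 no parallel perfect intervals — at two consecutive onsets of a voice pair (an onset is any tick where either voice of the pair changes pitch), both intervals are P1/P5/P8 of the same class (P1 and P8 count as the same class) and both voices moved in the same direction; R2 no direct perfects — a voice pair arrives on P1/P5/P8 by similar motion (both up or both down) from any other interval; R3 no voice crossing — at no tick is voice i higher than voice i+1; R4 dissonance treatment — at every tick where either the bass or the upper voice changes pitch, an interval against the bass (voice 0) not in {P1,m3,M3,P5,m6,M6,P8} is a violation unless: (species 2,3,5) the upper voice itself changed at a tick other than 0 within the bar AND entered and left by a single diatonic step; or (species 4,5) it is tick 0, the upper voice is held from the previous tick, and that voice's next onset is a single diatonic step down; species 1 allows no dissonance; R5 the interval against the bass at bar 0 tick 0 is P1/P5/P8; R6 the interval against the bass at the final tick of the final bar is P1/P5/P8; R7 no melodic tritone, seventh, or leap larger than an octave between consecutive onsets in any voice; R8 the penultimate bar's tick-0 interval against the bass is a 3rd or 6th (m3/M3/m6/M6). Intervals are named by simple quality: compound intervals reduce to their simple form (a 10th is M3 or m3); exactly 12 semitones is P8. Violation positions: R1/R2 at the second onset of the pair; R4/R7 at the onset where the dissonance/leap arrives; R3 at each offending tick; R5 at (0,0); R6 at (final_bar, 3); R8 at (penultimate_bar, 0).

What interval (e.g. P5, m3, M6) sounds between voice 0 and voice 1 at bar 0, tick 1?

voice 0=C3 voice 1=C4 -> P8

P8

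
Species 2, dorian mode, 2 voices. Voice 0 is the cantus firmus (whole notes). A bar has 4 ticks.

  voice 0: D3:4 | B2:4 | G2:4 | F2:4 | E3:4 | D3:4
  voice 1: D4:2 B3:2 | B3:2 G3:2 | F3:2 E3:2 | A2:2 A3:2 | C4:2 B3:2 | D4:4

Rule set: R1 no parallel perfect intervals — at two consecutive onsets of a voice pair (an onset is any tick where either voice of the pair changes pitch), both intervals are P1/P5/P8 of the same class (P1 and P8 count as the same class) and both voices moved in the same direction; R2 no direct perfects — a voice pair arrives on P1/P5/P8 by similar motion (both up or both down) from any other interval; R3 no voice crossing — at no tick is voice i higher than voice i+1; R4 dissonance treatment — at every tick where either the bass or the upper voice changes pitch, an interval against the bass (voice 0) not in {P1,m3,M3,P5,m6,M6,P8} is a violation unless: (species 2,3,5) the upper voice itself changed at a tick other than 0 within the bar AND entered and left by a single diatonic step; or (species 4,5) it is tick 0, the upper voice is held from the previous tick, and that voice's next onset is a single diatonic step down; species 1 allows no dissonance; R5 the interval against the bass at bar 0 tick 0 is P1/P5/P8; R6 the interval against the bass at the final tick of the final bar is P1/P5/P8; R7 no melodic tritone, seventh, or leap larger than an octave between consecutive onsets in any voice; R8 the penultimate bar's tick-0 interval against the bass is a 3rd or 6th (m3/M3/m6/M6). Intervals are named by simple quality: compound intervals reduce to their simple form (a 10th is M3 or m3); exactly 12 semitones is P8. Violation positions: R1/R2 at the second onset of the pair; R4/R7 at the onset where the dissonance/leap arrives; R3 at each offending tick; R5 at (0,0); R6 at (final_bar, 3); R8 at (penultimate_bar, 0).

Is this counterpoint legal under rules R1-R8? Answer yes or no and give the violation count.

No (2 violations)

bar 0: v0=D3 v1=D4 (P8)
bar 1: v0=B2 v1=B3 (P8)
bar 2: v0=G2 v1=F3 (m7)
bar 3: v0=F2 v1=A2 (M3)
bar 4: v0=E3 v1=C4 (m6)
bar 5: v0=D3 v1=D4 (P8)
  R4 @ bar2.0: G2/F3 m7 untreated
  R7 @ bar4.0: F2->E3 leap 11st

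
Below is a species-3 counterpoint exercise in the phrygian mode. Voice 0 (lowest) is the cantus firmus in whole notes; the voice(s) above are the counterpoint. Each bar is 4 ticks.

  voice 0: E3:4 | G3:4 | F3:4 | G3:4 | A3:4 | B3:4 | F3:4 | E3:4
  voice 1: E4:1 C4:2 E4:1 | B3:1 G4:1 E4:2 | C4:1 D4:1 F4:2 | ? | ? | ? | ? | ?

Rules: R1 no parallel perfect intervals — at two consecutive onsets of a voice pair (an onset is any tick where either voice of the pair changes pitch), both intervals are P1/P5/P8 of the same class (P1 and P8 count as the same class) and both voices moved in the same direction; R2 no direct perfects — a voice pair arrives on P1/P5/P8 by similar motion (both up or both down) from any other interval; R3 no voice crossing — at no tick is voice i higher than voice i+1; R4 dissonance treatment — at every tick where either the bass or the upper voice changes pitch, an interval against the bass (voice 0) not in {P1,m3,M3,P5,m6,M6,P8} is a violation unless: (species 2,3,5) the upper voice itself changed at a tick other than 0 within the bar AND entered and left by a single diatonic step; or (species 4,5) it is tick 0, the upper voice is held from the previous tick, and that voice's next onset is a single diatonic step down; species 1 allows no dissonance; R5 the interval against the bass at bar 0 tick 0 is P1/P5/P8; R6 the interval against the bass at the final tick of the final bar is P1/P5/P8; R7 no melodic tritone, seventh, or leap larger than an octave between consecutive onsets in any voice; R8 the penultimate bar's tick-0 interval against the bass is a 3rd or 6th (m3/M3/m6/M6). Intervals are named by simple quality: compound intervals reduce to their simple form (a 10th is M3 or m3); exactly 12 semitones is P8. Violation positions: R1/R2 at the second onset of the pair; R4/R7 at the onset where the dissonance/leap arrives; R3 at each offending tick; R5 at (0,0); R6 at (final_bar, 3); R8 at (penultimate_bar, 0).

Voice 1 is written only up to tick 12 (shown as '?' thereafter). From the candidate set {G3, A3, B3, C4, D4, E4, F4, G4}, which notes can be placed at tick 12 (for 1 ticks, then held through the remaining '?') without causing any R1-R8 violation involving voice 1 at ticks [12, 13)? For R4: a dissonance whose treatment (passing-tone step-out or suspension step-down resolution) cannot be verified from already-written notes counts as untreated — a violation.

{D4, E4}

G3: violates R7
A3: violates R4
B3: violates R7
C4: violates R4
D4: legal
E4: legal
F4: violates R4
G4: violates R1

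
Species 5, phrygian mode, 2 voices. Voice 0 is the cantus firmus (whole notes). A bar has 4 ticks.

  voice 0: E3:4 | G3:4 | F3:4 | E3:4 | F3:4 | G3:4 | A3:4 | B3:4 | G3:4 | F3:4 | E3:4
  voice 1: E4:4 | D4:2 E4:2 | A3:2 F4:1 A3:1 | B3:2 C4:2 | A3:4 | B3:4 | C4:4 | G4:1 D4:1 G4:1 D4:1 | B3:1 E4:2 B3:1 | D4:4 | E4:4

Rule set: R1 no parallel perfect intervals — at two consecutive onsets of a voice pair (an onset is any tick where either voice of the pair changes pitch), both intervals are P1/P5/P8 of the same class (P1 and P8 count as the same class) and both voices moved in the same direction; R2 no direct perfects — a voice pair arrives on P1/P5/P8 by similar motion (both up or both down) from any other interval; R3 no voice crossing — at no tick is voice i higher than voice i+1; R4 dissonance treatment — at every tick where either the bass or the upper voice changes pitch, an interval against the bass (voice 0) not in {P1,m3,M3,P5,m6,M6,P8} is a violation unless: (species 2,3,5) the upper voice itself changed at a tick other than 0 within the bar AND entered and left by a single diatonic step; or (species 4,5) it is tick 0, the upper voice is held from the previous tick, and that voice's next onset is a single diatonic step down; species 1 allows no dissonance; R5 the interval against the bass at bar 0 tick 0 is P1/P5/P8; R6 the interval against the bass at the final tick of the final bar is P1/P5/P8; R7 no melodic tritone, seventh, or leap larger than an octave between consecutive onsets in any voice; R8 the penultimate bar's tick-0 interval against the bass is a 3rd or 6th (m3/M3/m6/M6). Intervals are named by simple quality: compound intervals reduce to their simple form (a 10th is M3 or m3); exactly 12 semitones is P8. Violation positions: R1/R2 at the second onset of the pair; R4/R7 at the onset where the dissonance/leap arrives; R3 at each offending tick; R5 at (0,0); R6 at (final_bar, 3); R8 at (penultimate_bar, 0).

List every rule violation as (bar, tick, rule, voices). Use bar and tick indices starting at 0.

bar 0: v0=E3 v1=E4 downbeat P8
bar 1: v0=G3 v1=D4 downbeat P5
bar 2: v0=F3 v1=A3 downbeat M3
bar 3: v0=E3 v1=B3 downbeat P5
bar 4: v0=F3 v1=A3 downbeat M3
bar 5: v0=G3 v1=B3 downbeat M3
bar 6: v0=A3 v1=C4 downbeat m3
bar 7: v0=B3 v1=G4 downbeat m6
bar 8: v0=G3 v1=B3 downbeat M3
bar 9: v0=F3 v1=D4 downbeat M6
bar 10: v0=E3 v1=E4 downbeat P8

No violations across 11 bars (E3..E3 vs E4..E4).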